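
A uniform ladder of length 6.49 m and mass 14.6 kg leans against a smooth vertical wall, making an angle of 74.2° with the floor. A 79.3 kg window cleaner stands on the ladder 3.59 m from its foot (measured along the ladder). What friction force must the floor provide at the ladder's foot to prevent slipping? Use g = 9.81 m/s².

Taking torques about the foot of the ladder:
Ladder weight 14.6×9.81 = 143.2 N acts at 3.245 m along the ladder; its horizontal arm is 3.245·cos74.2° = 0.8835 m → τ = 126.5 N·m clockwise.
Window cleaner: 79.3×9.81 = 777.9 N at 3.59 m → arm 0.9775 m → τ = 760.4 N·m clockwise.
Wall normal N acts horizontally at the top; its moment arm is the height L sinθ = 6.49·sin74.2° = 6.245 m, counterclockwise.
For rotational equilibrium, N × 6.245 = 886.9, so N = 142 N.
ΣFx = 0: friction at the foot balances the wall's push, so f = N_wall = 142 N.

f ≈ 142 N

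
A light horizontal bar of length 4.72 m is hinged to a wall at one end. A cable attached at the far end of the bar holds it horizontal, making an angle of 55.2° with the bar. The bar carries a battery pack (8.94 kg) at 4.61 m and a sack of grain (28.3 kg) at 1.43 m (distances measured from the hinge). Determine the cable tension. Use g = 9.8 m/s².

T ≈ 207 N

Take moments about the hinge.
Battery pack: 8.94 × 9.8 = 87.61 N down at 4.61 m → arm 4.61 m, τ = 87.61 × 4.61 = 403.9 N·m clockwise.
Sack of grain: 28.3 × 9.8 = 277.3 N down at 1.43 m → arm 1.43 m, τ = 277.3 × 1.43 = 396.5 N·m clockwise.
Total clockwise load moment = 800.4 N·m.
The cable tension T acts at 4.72 m; only its component perpendicular to the bar, T sinθ, produces torque. sin 55.2° = 0.8211.
Στ = 0 ⇒ T × 4.72 × 0.8211 = 800.4 ⇒ T = 800.4 / 3.876 = 207 N.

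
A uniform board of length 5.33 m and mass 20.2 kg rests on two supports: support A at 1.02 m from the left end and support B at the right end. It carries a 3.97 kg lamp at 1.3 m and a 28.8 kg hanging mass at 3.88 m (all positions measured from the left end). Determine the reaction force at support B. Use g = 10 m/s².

R_B ≈ 271 N

Taking torques about support A:
Beam weight: 20.2 × 10 = 202 N down at 2.665 m → arm 1.645 m, τ = 202 × 1.645 = 332.3 N·m clockwise.
Lamp: 3.97 × 10 = 39.7 N down at 1.3 m → arm 0.28 m, τ = 39.7 × 0.28 = 11.12 N·m clockwise.
Hanging mass: 28.8 × 10 = 288 N down at 3.88 m → arm 2.86 m, τ = 288 × 2.86 = 823.7 N·m clockwise.
Net load moment about support A = 1167 N·m clockwise.
Reaction R at support B is upward at 5.33 m, arm 4.31 m → moment R × 4.31 counterclockwise.
Στ = 0 ⇒ R × 4.31 = 1167 ⇒ R = 271 N.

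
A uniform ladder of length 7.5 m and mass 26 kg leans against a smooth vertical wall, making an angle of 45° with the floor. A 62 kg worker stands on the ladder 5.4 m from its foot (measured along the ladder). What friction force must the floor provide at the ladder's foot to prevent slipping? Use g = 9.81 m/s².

Taking torques about the foot of the ladder:
Ladder weight 26×9.81 = 255.1 N acts at 3.75 m along the ladder; its horizontal arm is 3.75·cos45° = 2.652 m → τ = 676.5 N·m clockwise.
Worker: 62×9.81 = 608.2 N at 5.4 m → arm 3.818 m → τ = 2322 N·m clockwise.
Wall normal N acts horizontally at the top; its moment arm is the height L sinθ = 7.5·sin45° = 5.303 m, counterclockwise.
Balancing moments: N × 5.303 = 2998, giving N = 565 N.
ΣFx = 0: friction at the foot balances the wall's push, so f = N_wall = 565 N.

f ≈ 565 N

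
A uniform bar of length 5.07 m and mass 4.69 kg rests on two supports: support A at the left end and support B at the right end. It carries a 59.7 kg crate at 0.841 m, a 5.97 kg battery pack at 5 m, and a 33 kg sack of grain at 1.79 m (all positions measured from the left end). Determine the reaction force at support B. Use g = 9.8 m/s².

Choose support A as the axis so its reaction then has zero moment arm.
Beam weight: 4.69 × 9.8 = 45.96 N down at 2.535 m → arm 2.535 m, τ = 45.96 × 2.535 = 116.5 N·m clockwise.
Crate: 59.7 × 9.8 = 585.1 N down at 0.841 m → arm 0.841 m, τ = 585.1 × 0.841 = 492.1 N·m clockwise.
Battery pack: 5.97 × 9.8 = 58.51 N down at 5 m → arm 5 m, τ = 58.51 × 5 = 292.6 N·m clockwise.
Sack of grain: 33 × 9.8 = 323.4 N down at 1.79 m → arm 1.79 m, τ = 323.4 × 1.79 = 578.9 N·m clockwise.
Net load moment about support A = 1480 N·m clockwise.
Reaction R at support B is upward at 5.07 m, arm 5.07 m → moment R × 5.07 counterclockwise.
Στ = 0 ⇒ R × 5.07 = 1480 ⇒ R = 292 N.

R_B ≈ 292 N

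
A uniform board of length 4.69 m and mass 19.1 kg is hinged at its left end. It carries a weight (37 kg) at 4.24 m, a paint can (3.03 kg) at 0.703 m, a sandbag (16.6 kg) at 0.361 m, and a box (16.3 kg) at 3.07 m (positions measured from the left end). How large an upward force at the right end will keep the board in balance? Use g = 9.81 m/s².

Sum moments about the left end (the unknown pivot reaction has zero arm there).
Beam weight: 19.1 × 9.81 = 187.4 N down at 2.345 m → arm 2.345 m, τ = 187.4 × 2.345 = 439.5 N·m clockwise.
Weight: 37 × 9.81 = 363 N down at 4.24 m → arm 4.24 m, τ = 363 × 4.24 = 1539 N·m clockwise.
Paint can: 3.03 × 9.81 = 29.72 N down at 0.703 m → arm 0.703 m, τ = 29.72 × 0.703 = 20.89 N·m clockwise.
Sandbag: 16.6 × 9.81 = 162.8 N down at 0.361 m → arm 0.361 m, τ = 162.8 × 0.361 = 58.77 N·m clockwise.
Box: 16.3 × 9.81 = 159.9 N down at 3.07 m → arm 3.07 m, τ = 159.9 × 3.07 = 490.9 N·m clockwise.
Net moment of the loads = 2549 N·m clockwise.
The upward force F acts at the right end, arm 4.69 m, giving F × 4.69 counterclockwise.
Setting net torque to zero: F × 4.69 = 2549 → F = 2549 / 4.69 = 543 N.

F ≈ 543 N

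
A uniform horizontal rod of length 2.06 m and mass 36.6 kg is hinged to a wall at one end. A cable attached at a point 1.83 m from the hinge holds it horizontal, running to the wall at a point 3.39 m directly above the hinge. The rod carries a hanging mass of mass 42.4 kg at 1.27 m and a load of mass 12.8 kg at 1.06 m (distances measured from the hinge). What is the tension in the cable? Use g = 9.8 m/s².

T ≈ 640 N

Taking torques about the hinge:
Beam weight: 36.6 × 9.8 = 358.7 N down at 1.03 m → arm 1.03 m, τ = 358.7 × 1.03 = 369.5 N·m clockwise.
Hanging mass: 42.4 × 9.8 = 415.5 N down at 1.27 m → arm 1.27 m, τ = 415.5 × 1.27 = 527.7 N·m clockwise.
Load: 12.8 × 9.8 = 125.4 N down at 1.06 m → arm 1.06 m, τ = 125.4 × 1.06 = 132.9 N·m clockwise.
Total clockwise load moment = 1030 N·m.
The cable tension T acts at 1.83 m; only its component perpendicular to the rod, T sinθ, produces torque. sinθ = h/√(h²+d²) = 3.39/√(3.39²+1.83²) = 0.88.
Στ = 0 ⇒ T × 1.83 × 0.88 = 1030 ⇒ T = 1030 / 1.61 = 640 N.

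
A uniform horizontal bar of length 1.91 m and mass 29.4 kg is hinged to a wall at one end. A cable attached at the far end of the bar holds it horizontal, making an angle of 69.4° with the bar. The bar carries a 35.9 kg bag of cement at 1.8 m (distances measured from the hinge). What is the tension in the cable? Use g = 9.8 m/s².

T ≈ 508 N

Choose the hinge as the axis so the unknown hinge reaction has zero arm there.
Beam weight: 29.4 × 9.8 = 288.1 N down at 0.955 m → arm 0.955 m, τ = 288.1 × 0.955 = 275.1 N·m clockwise.
Bag of cement: 35.9 × 9.8 = 351.8 N down at 1.8 m → arm 1.8 m, τ = 351.8 × 1.8 = 633.2 N·m clockwise.
Total clockwise load moment = 908.3 N·m.
The cable tension T acts at 1.91 m; only its component perpendicular to the bar, T sinθ, produces torque. sin 69.4° = 0.9361.
Στ = 0 ⇒ T × 1.91 × 0.9361 = 908.3 ⇒ T = 908.3 / 1.788 = 508 N.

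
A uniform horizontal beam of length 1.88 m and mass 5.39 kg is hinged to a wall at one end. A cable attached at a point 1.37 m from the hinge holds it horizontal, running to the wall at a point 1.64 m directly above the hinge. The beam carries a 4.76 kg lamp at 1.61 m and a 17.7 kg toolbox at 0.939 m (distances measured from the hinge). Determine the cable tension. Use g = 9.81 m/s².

T ≈ 274 N

Take moments about the hinge.
Beam weight: 5.39 × 9.81 = 52.88 N down at 0.94 m → arm 0.94 m, τ = 52.88 × 0.94 = 49.71 N·m clockwise.
Lamp: 4.76 × 9.81 = 46.7 N down at 1.61 m → arm 1.61 m, τ = 46.7 × 1.61 = 75.19 N·m clockwise.
Toolbox: 17.7 × 9.81 = 173.6 N down at 0.939 m → arm 0.939 m, τ = 173.6 × 0.939 = 163 N·m clockwise.
Total clockwise load moment = 287.9 N·m.
The cable tension T acts at 1.37 m; only its component perpendicular to the beam, T sinθ, produces torque. sinθ = h/√(h²+d²) = 1.64/√(1.64²+1.37²) = 0.7675.
For rotational equilibrium, T × 1.37 × 0.7675 = 287.9, so T = 287.9 / 1.051 = 274 N.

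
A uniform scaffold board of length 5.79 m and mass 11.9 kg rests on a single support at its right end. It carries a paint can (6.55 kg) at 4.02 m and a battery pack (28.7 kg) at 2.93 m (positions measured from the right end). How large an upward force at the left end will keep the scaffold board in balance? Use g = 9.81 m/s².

F ≈ 245 N

About the right end:
Beam weight: 11.9 × 9.81 = 116.7 N down at 2.895 m → arm 2.895 m, τ = 116.7 × 2.895 = 337.8 N·m counterclockwise.
Paint can: 6.55 × 9.81 = 64.26 N down at 4.02 m → arm 4.02 m, τ = 64.26 × 4.02 = 258.3 N·m counterclockwise.
Battery pack: 28.7 × 9.81 = 281.5 N down at 2.93 m → arm 2.93 m, τ = 281.5 × 2.93 = 824.8 N·m counterclockwise.
Net moment of the loads = 1421 N·m counterclockwise.
The upward force F acts at the left end, arm 5.79 m, giving F × 5.79 clockwise.
Setting net torque to zero: F × 5.79 = 1421 → F = 1421 / 5.79 = 245 N.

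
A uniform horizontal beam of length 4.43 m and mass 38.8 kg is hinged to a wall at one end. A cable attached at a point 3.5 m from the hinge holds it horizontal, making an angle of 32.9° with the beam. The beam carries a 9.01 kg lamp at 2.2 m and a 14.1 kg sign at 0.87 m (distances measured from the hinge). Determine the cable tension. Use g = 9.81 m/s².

T ≈ 609 N

Taking torques about the hinge:
Beam weight: 38.8 × 9.81 = 380.6 N down at 2.215 m → arm 2.215 m, τ = 380.6 × 2.215 = 843 N·m clockwise.
Lamp: 9.01 × 9.81 = 88.39 N down at 2.2 m → arm 2.2 m, τ = 88.39 × 2.2 = 194.5 N·m clockwise.
Sign: 14.1 × 9.81 = 138.3 N down at 0.87 m → arm 0.87 m, τ = 138.3 × 0.87 = 120.3 N·m clockwise.
Total clockwise load moment = 1158 N·m.
The cable tension T acts at 3.5 m; only its component perpendicular to the beam, T sinθ, produces torque. sin 32.9° = 0.5432.
Balancing moments: T × 3.5 × 0.5432 = 1158, giving T = 1158 / 1.901 = 609 N.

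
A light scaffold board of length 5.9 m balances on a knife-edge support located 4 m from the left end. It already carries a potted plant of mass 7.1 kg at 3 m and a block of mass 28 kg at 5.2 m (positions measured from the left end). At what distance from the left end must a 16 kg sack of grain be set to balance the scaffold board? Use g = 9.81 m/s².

Choose the knife-edge support (at 4 m from the left end) as the axis so the support reaction has zero arm there.
Potted plant: 7.1 × 9.81 = 69.65 N down at 3 m → arm 1 m, τ = 69.65 × 1 = 69.65 N·m counterclockwise.
Block: 28 × 9.81 = 274.7 N down at 5.2 m → arm 1.2 m, τ = 274.7 × 1.2 = 329.6 N·m clockwise.
Net moment of existing loads = 260 N·m clockwise.
The sack of grain weighs 16 × 9.81 = 157 N and must supply an equal counterclockwise moment, so its lever arm about the knife-edge support is 260 / 157 = 1.66 m.
That puts it at 4 − 1.66 = 2.34 m from the left end.

x ≈ 2.34 m from the left end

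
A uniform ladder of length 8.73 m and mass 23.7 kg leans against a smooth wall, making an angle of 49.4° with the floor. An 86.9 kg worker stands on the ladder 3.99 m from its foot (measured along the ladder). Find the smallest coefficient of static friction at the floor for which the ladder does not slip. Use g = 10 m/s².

μ_min ≈ 0.4

About the foot of the ladder:
Ladder weight 23.7×10 = 237 N acts at 4.365 m along the ladder; its horizontal arm is 4.365·cos49.4° = 2.841 m → τ = 673.3 N·m clockwise.
Worker: 86.9×10 = 869 N at 3.99 m → arm 2.597 m → τ = 2257 N·m clockwise.
Wall normal N acts horizontally at the top; its moment arm is the height L sinθ = 8.73·sin49.4° = 6.628 m, counterclockwise.
For rotational equilibrium, N × 6.628 = 2930, so N = 442.1 N.
ΣFx = 0 ⇒ f = N_wall = 442.1 N. ΣFy = 0 ⇒ N_floor = 1106 N.
μ_min = f / N_floor = 442.1 / 1106 = 0.4.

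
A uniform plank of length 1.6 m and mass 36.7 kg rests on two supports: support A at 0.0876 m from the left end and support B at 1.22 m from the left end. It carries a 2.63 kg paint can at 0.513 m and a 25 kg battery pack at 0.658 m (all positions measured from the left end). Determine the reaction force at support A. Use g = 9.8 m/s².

About support B:
Beam weight: 36.7 × 9.8 = 359.7 N down at 0.8 m → arm 0.42 m, τ = 359.7 × 0.42 = 151.1 N·m counterclockwise.
Paint can: 2.63 × 9.8 = 25.77 N down at 0.513 m → arm 0.707 m, τ = 25.77 × 0.707 = 18.22 N·m counterclockwise.
Battery pack: 25 × 9.8 = 245 N down at 0.658 m → arm 0.562 m, τ = 245 × 0.562 = 137.7 N·m counterclockwise.
Net load moment about support B = 307 N·m counterclockwise.
Reaction R at support A is upward at 0.0876 m, arm 1.132 m → moment R × 1.132 clockwise.
Στ = 0 ⇒ R × 1.132 = 307 ⇒ R = 271 N.

R_A ≈ 271 N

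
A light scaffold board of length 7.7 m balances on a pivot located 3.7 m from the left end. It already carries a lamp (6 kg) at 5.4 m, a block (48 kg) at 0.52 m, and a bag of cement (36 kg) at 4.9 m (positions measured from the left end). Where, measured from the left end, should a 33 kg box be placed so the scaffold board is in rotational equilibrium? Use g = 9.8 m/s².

Taking torques about the pivot (at 3.7 m from the left end):
Lamp: 6 × 9.8 = 58.8 N down at 5.4 m → arm 1.7 m, τ = 58.8 × 1.7 = 99.96 N·m clockwise.
Block: 48 × 9.8 = 470.4 N down at 0.52 m → arm 3.18 m, τ = 470.4 × 3.18 = 1496 N·m counterclockwise.
Bag of cement: 36 × 9.8 = 352.8 N down at 4.9 m → arm 1.2 m, τ = 352.8 × 1.2 = 423.4 N·m clockwise.
Net moment of existing loads = 972.6 N·m counterclockwise.
The box weighs 33 × 9.8 = 323.4 N and must supply an equal clockwise moment, so its lever arm about the pivot is 972.6 / 323.4 = 3.01 m.
That puts it at 3.7 + 3.01 = 6.71 m from the left end.

x ≈ 6.71 m from the left end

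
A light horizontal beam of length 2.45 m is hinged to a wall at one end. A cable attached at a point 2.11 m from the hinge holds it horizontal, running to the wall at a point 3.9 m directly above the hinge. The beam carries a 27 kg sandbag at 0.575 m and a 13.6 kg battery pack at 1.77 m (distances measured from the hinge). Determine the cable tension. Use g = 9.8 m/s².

T ≈ 209 N

Taking torques about the hinge:
Sandbag: 27 × 9.8 = 264.6 N down at 0.575 m → arm 0.575 m, τ = 264.6 × 0.575 = 152.1 N·m clockwise.
Battery pack: 13.6 × 9.8 = 133.3 N down at 1.77 m → arm 1.77 m, τ = 133.3 × 1.77 = 235.9 N·m clockwise.
Total clockwise load moment = 388 N·m.
The cable tension T acts at 2.11 m; only its component perpendicular to the beam, T sinθ, produces torque. sinθ = h/√(h²+d²) = 3.9/√(3.9²+2.11²) = 0.8795.
Setting net torque to zero: T × 2.11 × 0.8795 = 388 → T = 388 / 1.856 = 209 N.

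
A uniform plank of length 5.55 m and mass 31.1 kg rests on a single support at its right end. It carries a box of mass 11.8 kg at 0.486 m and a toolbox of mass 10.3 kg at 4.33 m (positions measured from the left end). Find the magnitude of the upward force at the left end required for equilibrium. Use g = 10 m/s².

F ≈ 286 N

About the right end:
Beam weight: 31.1 × 10 = 311 N down at 2.775 m → arm 2.775 m, τ = 311 × 2.775 = 863 N·m counterclockwise.
Box: 11.8 × 10 = 118 N down at 0.486 m → arm 5.064 m, τ = 118 × 5.064 = 597.6 N·m counterclockwise.
Toolbox: 10.3 × 10 = 103 N down at 4.33 m → arm 1.22 m, τ = 103 × 1.22 = 125.7 N·m counterclockwise.
Net moment of the loads = 1586 N·m counterclockwise.
The upward force F acts at the left end, arm 5.55 m, giving F × 5.55 clockwise.
For rotational equilibrium, F × 5.55 = 1586, so F = 1586 / 5.55 = 286 N.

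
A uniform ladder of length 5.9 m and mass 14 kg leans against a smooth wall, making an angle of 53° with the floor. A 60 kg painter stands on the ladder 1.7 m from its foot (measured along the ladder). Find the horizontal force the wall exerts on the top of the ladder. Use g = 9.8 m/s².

Choose the foot of the ladder as the axis so the floor normal and friction both act there and drop out.
Ladder weight 14×9.8 = 137.2 N acts at 2.95 m along the ladder; its horizontal arm is 2.95·cos53° = 1.775 m → τ = 243.5 N·m clockwise.
Painter: 60×9.8 = 588 N at 1.7 m → arm 1.023 m → τ = 601.5 N·m clockwise.
Wall normal N acts horizontally at the top; its moment arm is the height L sinθ = 5.9·sin53° = 4.712 m, counterclockwise.
Balancing moments: N × 4.712 = 845, giving N = 179 N.

N_wall ≈ 179 N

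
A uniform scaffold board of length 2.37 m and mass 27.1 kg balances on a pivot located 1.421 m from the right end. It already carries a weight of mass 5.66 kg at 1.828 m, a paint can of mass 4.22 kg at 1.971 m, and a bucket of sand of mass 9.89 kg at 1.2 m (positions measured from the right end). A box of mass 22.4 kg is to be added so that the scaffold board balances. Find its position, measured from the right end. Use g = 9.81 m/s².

x ≈ 1.6 m from the right end

About the pivot (at 1.421 m from the right end):
Beam weight: 27.1 × 9.81 = 265.9 N down at 1.185 m → arm 0.236 m, τ = 265.9 × 0.236 = 62.75 N·m clockwise.
Weight: 5.66 × 9.81 = 55.52 N down at 1.828 m → arm 0.407 m, τ = 55.52 × 0.407 = 22.6 N·m counterclockwise.
Paint can: 4.22 × 9.81 = 41.4 N down at 1.971 m → arm 0.55 m, τ = 41.4 × 0.55 = 22.77 N·m counterclockwise.
Bucket of sand: 9.89 × 9.81 = 97.02 N down at 1.2 m → arm 0.221 m, τ = 97.02 × 0.221 = 21.44 N·m clockwise.
Net moment of existing loads = 38.82 N·m clockwise.
The box weighs 22.4 × 9.81 = 219.7 N and must supply an equal counterclockwise moment, so its lever arm about the pivot is 38.82 / 219.7 = 0.177 m.
That puts it at 1.421 + 0.177 = 1.6 m from the right end.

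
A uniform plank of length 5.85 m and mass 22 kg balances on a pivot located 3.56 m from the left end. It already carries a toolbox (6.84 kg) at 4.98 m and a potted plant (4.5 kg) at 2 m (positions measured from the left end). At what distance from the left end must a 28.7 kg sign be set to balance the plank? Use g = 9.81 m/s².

About the pivot (at 3.56 m from the left end):
Beam weight: 22 × 9.81 = 215.8 N down at 2.925 m → arm 0.635 m, τ = 215.8 × 0.635 = 137 N·m counterclockwise.
Toolbox: 6.84 × 9.81 = 67.1 N down at 4.98 m → arm 1.42 m, τ = 67.1 × 1.42 = 95.28 N·m clockwise.
Potted plant: 4.5 × 9.81 = 44.15 N down at 2 m → arm 1.56 m, τ = 44.15 × 1.56 = 68.87 N·m counterclockwise.
Net moment of existing loads = 110.6 N·m counterclockwise.
The sign weighs 28.7 × 9.81 = 281.5 N and must supply an equal clockwise moment, so its lever arm about the pivot is 110.6 / 281.5 = 0.393 m.
That puts it at 3.56 + 0.393 = 3.95 m from the left end.

x ≈ 3.95 m from the left end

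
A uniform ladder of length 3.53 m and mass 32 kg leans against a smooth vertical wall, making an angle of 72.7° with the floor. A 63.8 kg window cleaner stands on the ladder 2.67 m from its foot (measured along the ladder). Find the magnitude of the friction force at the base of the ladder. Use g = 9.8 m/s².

Sum moments about the foot of the ladder (the floor normal and friction both act there and drop out).
Ladder weight 32×9.8 = 313.6 N acts at 1.765 m along the ladder; its horizontal arm is 1.765·cos72.7° = 0.5249 m → τ = 164.6 N·m clockwise.
Window cleaner: 63.8×9.8 = 625.2 N at 2.67 m → arm 0.794 m → τ = 496.4 N·m clockwise.
Wall normal N acts horizontally at the top; its moment arm is the height L sinθ = 3.53·sin72.7° = 3.37 m, counterclockwise.
Balancing moments: N × 3.37 = 661, giving N = 196 N.
ΣFx = 0: friction at the foot balances the wall's push, so f = N_wall = 196 N.

f ≈ 196 N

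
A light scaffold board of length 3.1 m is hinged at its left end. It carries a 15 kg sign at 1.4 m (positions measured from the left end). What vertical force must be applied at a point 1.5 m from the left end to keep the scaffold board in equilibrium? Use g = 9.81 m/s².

F ≈ 137 N

Take moments about the left end.
Sign: 15 × 9.81 = 147.2 N down at 1.4 m → arm 1.4 m, τ = 147.2 × 1.4 = 206.1 N·m clockwise.
Net moment of the loads = 206.1 N·m clockwise.
The upward force F acts at a point 1.5 m from the left end, arm 1.5 m, giving F × 1.5 counterclockwise.
Setting net torque to zero: F × 1.5 = 206.1 → F = 206.1 / 1.5 = 137 N.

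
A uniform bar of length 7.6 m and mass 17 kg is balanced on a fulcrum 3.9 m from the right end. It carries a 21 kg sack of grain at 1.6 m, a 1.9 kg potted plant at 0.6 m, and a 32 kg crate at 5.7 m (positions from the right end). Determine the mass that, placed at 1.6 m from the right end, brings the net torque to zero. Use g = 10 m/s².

m ≈ 0.578 kg

Take moments about the fulcrum (at 3.9 m from the right end).
Beam weight: 17 × 10 = 170 N down at 3.8 m → arm 0.1 m, τ = 170 × 0.1 = 17 N·m clockwise.
Sack of grain: 21 × 10 = 210 N down at 1.6 m → arm 2.3 m, τ = 210 × 2.3 = 483 N·m clockwise.
Potted plant: 1.9 × 10 = 19 N down at 0.6 m → arm 3.3 m, τ = 19 × 3.3 = 62.7 N·m clockwise.
Crate: 32 × 10 = 320 N down at 5.7 m → arm 1.8 m, τ = 320 × 1.8 = 576 N·m counterclockwise.
Net moment of known loads = 13.3 N·m counterclockwise.
An unknown mass m at 1.6 m has arm 2.3 m; its moment is m·g·2.3 clockwise.
For rotational equilibrium, m × 10 × 2.3 = 13.3, so m = 13.3 / (10 × 2.3) = 0.578 kg.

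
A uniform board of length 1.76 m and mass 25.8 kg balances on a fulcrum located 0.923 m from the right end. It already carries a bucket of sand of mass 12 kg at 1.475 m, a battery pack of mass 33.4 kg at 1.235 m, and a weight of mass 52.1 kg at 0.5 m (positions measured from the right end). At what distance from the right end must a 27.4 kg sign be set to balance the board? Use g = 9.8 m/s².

x ≈ 1.15 m from the right end

Taking torques about the fulcrum (at 0.923 m from the right end):
Beam weight: 25.8 × 9.8 = 252.8 N down at 0.88 m → arm 0.043 m, τ = 252.8 × 0.043 = 10.87 N·m clockwise.
Bucket of sand: 12 × 9.8 = 117.6 N down at 1.475 m → arm 0.552 m, τ = 117.6 × 0.552 = 64.92 N·m counterclockwise.
Battery pack: 33.4 × 9.8 = 327.3 N down at 1.235 m → arm 0.312 m, τ = 327.3 × 0.312 = 102.1 N·m counterclockwise.
Weight: 52.1 × 9.8 = 510.6 N down at 0.5 m → arm 0.423 m, τ = 510.6 × 0.423 = 216 N·m clockwise.
Net moment of existing loads = 59.85 N·m clockwise.
The sign weighs 27.4 × 9.8 = 268.5 N and must supply an equal counterclockwise moment, so its lever arm about the fulcrum is 59.85 / 268.5 = 0.223 m.
That puts it at 0.923 + 0.223 = 1.15 m from the right end.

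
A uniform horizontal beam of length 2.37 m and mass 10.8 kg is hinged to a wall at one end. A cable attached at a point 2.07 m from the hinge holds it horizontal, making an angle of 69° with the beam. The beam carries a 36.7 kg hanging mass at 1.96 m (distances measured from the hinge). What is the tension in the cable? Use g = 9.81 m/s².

About the hinge:
Beam weight: 10.8 × 9.81 = 105.9 N down at 1.185 m → arm 1.185 m, τ = 105.9 × 1.185 = 125.5 N·m clockwise.
Hanging mass: 36.7 × 9.81 = 360 N down at 1.96 m → arm 1.96 m, τ = 360 × 1.96 = 705.6 N·m clockwise.
Total clockwise load moment = 831.1 N·m.
The cable tension T acts at 2.07 m; only its component perpendicular to the beam, T sinθ, produces torque. sin 69° = 0.9336.
Balancing moments: T × 2.07 × 0.9336 = 831.1, giving T = 831.1 / 1.933 = 430 N.

T ≈ 430 N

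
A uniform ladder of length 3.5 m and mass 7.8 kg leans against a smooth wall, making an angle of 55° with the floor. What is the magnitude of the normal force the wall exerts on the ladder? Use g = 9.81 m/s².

N_wall ≈ 26.8 N

Taking torques about the foot of the ladder:
Ladder weight 7.8×9.81 = 76.52 N acts at 1.75 m along the ladder; its horizontal arm is 1.75·cos55° = 1.004 m → τ = 76.83 N·m clockwise.
Wall normal N acts horizontally at the top; its moment arm is the height L sinθ = 3.5·sin55° = 2.867 m, counterclockwise.
For rotational equilibrium, N × 2.867 = 76.83, so N = 26.8 N.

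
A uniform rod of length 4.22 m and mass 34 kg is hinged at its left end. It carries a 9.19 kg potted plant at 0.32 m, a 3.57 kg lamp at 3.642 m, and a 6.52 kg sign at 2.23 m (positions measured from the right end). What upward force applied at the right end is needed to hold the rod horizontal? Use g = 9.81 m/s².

F ≈ 285 N

Sum moments about the left end (the unknown pivot reaction has zero arm there).
Beam weight: 34 × 9.81 = 333.5 N down at 2.11 m → arm 2.11 m, τ = 333.5 × 2.11 = 703.7 N·m clockwise.
Potted plant: 9.19 × 9.81 = 90.15 N down at 0.32 m → arm 3.9 m, τ = 90.15 × 3.9 = 351.6 N·m clockwise.
Lamp: 3.57 × 9.81 = 35.02 N down at 3.642 m → arm 0.578 m, τ = 35.02 × 0.578 = 20.24 N·m clockwise.
Sign: 6.52 × 9.81 = 63.96 N down at 2.23 m → arm 1.99 m, τ = 63.96 × 1.99 = 127.3 N·m clockwise.
Net moment of the loads = 1203 N·m clockwise.
The upward force F acts at the right end, arm 4.22 m, giving F × 4.22 counterclockwise.
Balancing moments: F × 4.22 = 1203, giving F = 1203 / 4.22 = 285 N.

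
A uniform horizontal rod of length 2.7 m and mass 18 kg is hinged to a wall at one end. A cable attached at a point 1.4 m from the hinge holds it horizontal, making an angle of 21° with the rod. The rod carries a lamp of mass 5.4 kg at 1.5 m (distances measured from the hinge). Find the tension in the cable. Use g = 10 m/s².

Take moments about the hinge.
Beam weight: 18 × 10 = 180 N down at 1.35 m → arm 1.35 m, τ = 180 × 1.35 = 243 N·m clockwise.
Lamp: 5.4 × 10 = 54 N down at 1.5 m → arm 1.5 m, τ = 54 × 1.5 = 81 N·m clockwise.
Total clockwise load moment = 324 N·m.
The cable tension T acts at 1.4 m; only its component perpendicular to the rod, T sinθ, produces torque. sin 21° = 0.3584.
For rotational equilibrium, T × 1.4 × 0.3584 = 324, so T = 324 / 0.5018 = 646 N.

T ≈ 646 N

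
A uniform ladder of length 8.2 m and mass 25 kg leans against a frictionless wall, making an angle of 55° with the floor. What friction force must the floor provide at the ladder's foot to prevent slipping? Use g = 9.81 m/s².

Taking torques about the foot of the ladder:
Ladder weight 25×9.81 = 245.2 N acts at 4.1 m along the ladder; its horizontal arm is 4.1·cos55° = 2.352 m → τ = 576.7 N·m clockwise.
Wall normal N acts horizontally at the top; its moment arm is the height L sinθ = 8.2·sin55° = 6.717 m, counterclockwise.
Balancing moments: N × 6.717 = 576.7, giving N = 85.9 N.
ΣFx = 0: friction at the foot balances the wall's push, so f = N_wall = 85.9 N.

f ≈ 85.9 N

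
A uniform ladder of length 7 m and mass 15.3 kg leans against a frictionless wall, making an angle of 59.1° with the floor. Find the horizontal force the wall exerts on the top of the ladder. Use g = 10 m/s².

Taking torques about the foot of the ladder:
Ladder weight 15.3×10 = 153 N acts at 3.5 m along the ladder; its horizontal arm is 3.5·cos59.1° = 1.797 m → τ = 274.9 N·m clockwise.
Wall normal N acts horizontally at the top; its moment arm is the height L sinθ = 7·sin59.1° = 6.006 m, counterclockwise.
Setting net torque to zero: N × 6.006 = 274.9 → N = 45.8 N.

N_wall ≈ 45.8 N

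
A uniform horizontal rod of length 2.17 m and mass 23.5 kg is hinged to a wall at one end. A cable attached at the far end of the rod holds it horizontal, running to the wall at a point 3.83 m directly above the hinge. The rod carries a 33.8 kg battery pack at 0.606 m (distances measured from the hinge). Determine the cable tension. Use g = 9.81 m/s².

T ≈ 239 N

Choose the hinge as the axis so the unknown hinge reaction has zero arm there.
Beam weight: 23.5 × 9.81 = 230.5 N down at 1.085 m → arm 1.085 m, τ = 230.5 × 1.085 = 250.1 N·m clockwise.
Battery pack: 33.8 × 9.81 = 331.6 N down at 0.606 m → arm 0.606 m, τ = 331.6 × 0.606 = 200.9 N·m clockwise.
Total clockwise load moment = 451 N·m.
The cable tension T acts at 2.17 m; only its component perpendicular to the rod, T sinθ, produces torque. sinθ = h/√(h²+d²) = 3.83/√(3.83²+2.17²) = 0.8701.
Setting net torque to zero: T × 2.17 × 0.8701 = 451 → T = 451 / 1.888 = 239 N.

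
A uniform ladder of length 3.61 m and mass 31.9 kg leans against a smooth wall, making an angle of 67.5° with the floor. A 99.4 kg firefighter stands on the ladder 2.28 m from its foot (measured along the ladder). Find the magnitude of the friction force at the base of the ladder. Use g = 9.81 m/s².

Choose the foot of the ladder as the axis so the floor normal and friction both act there and drop out.
Ladder weight 31.9×9.81 = 312.9 N acts at 1.805 m along the ladder; its horizontal arm is 1.805·cos67.5° = 0.6907 m → τ = 216.1 N·m clockwise.
Firefighter: 99.4×9.81 = 975.1 N at 2.28 m → arm 0.8725 m → τ = 850.8 N·m clockwise.
Wall normal N acts horizontally at the top; its moment arm is the height L sinθ = 3.61·sin67.5° = 3.335 m, counterclockwise.
For rotational equilibrium, N × 3.335 = 1067, so N = 320 N.
ΣFx = 0: friction at the foot balances the wall's push, so f = N_wall = 320 N.

f ≈ 320 N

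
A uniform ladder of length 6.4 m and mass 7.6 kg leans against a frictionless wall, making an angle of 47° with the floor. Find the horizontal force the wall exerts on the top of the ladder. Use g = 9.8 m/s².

Taking torques about the foot of the ladder:
Ladder weight 7.6×9.8 = 74.48 N acts at 3.2 m along the ladder; its horizontal arm is 3.2·cos47° = 2.182 m → τ = 162.5 N·m clockwise.
Wall normal N acts horizontally at the top; its moment arm is the height L sinθ = 6.4·sin47° = 4.681 m, counterclockwise.
Balancing moments: N × 4.681 = 162.5, giving N = 34.7 N.

N_wall ≈ 34.7 N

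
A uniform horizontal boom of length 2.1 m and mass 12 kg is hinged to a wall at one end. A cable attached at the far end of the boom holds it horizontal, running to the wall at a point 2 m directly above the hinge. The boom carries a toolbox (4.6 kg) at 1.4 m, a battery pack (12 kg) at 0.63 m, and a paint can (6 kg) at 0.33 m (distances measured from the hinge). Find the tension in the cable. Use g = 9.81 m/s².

T ≈ 194 N

Take moments about the hinge.
Beam weight: 12 × 9.81 = 117.7 N down at 1.05 m → arm 1.05 m, τ = 117.7 × 1.05 = 123.6 N·m clockwise.
Toolbox: 4.6 × 9.81 = 45.13 N down at 1.4 m → arm 1.4 m, τ = 45.13 × 1.4 = 63.18 N·m clockwise.
Battery pack: 12 × 9.81 = 117.7 N down at 0.63 m → arm 0.63 m, τ = 117.7 × 0.63 = 74.15 N·m clockwise.
Paint can: 6 × 9.81 = 58.86 N down at 0.33 m → arm 0.33 m, τ = 58.86 × 0.33 = 19.42 N·m clockwise.
Total clockwise load moment = 280.4 N·m.
The cable tension T acts at 2.1 m; only its component perpendicular to the boom, T sinθ, produces torque. sinθ = h/√(h²+d²) = 2/√(2²+2.1²) = 0.6897.
Στ = 0 ⇒ T × 2.1 × 0.6897 = 280.4 ⇒ T = 280.4 / 1.448 = 194 N.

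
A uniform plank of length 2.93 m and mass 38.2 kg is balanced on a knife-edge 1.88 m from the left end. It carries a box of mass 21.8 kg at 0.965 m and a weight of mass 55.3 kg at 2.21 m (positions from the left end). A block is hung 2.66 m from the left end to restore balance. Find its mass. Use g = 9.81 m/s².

m ≈ 22.5 kg

Taking torques about the knife-edge (at 1.88 m from the left end):
Beam weight: 38.2 × 9.81 = 374.7 N down at 1.465 m → arm 0.415 m, τ = 374.7 × 0.415 = 155.5 N·m counterclockwise.
Box: 21.8 × 9.81 = 213.9 N down at 0.965 m → arm 0.915 m, τ = 213.9 × 0.915 = 195.7 N·m counterclockwise.
Weight: 55.3 × 9.81 = 542.5 N down at 2.21 m → arm 0.33 m, τ = 542.5 × 0.33 = 179 N·m clockwise.
Net moment of known loads = 172.2 N·m counterclockwise.
An unknown mass m at 2.66 m has arm 0.78 m; its moment is m·g·0.78 clockwise.
Στ = 0 ⇒ m × 9.81 × 0.78 = 172.2 ⇒ m = 172.2 / (9.81 × 0.78) = 22.5 kg.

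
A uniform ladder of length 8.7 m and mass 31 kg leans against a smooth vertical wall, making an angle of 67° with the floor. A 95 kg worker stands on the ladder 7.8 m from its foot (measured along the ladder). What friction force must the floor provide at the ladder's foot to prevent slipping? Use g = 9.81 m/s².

f ≈ 419 N

About the foot of the ladder:
Ladder weight 31×9.81 = 304.1 N acts at 4.35 m along the ladder; its horizontal arm is 4.35·cos67° = 1.7 m → τ = 517 N·m clockwise.
Worker: 95×9.81 = 932 N at 7.8 m → arm 3.048 m → τ = 2841 N·m clockwise.
Wall normal N acts horizontally at the top; its moment arm is the height L sinθ = 8.7·sin67° = 8.008 m, counterclockwise.
Στ = 0 ⇒ N × 8.008 = 3358 ⇒ N = 419 N.
ΣFx = 0: friction at the foot balances the wall's push, so f = N_wall = 419 N.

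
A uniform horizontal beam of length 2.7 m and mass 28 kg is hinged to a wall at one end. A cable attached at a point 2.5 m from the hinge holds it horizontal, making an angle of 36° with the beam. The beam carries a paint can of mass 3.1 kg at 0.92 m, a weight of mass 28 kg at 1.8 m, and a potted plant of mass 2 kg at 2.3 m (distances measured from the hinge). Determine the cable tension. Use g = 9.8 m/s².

T ≈ 638 N

About the hinge:
Beam weight: 28 × 9.8 = 274.4 N down at 1.35 m → arm 1.35 m, τ = 274.4 × 1.35 = 370.4 N·m clockwise.
Paint can: 3.1 × 9.8 = 30.38 N down at 0.92 m → arm 0.92 m, τ = 30.38 × 0.92 = 27.95 N·m clockwise.
Weight: 28 × 9.8 = 274.4 N down at 1.8 m → arm 1.8 m, τ = 274.4 × 1.8 = 493.9 N·m clockwise.
Potted plant: 2 × 9.8 = 19.6 N down at 2.3 m → arm 2.3 m, τ = 19.6 × 2.3 = 45.08 N·m clockwise.
Total clockwise load moment = 937.3 N·m.
The cable tension T acts at 2.5 m; only its component perpendicular to the beam, T sinθ, produces torque. sin 36° = 0.5878.
Στ = 0 ⇒ T × 2.5 × 0.5878 = 937.3 ⇒ T = 937.3 / 1.47 = 638 N.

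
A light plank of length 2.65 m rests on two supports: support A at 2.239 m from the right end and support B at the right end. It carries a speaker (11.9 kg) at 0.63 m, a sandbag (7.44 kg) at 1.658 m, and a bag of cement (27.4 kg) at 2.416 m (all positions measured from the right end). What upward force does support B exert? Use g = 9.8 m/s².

Sum moments about support A (its reaction then has zero moment arm).
Speaker: 11.9 × 9.8 = 116.6 N down at 0.63 m → arm 1.609 m, τ = 116.6 × 1.609 = 187.6 N·m clockwise.
Sandbag: 7.44 × 9.8 = 72.91 N down at 1.658 m → arm 0.581 m, τ = 72.91 × 0.581 = 42.36 N·m clockwise.
Bag of cement: 27.4 × 9.8 = 268.5 N down at 2.416 m → arm 0.177 m, τ = 268.5 × 0.177 = 47.52 N·m counterclockwise.
Net load moment about support A = 182.4 N·m clockwise.
Reaction R at support B is upward at 0 m, arm 2.239 m → moment R × 2.239 counterclockwise.
For rotational equilibrium, R × 2.239 = 182.4, so R = 81.5 N.

R_B ≈ 81.5 N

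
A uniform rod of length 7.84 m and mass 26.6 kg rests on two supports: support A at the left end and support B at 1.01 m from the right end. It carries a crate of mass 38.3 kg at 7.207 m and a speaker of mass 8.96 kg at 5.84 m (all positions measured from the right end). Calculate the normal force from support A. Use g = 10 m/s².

R_A ≈ 524 N

About support B:
Beam weight: 26.6 × 10 = 266 N down at 3.92 m → arm 2.91 m, τ = 266 × 2.91 = 774.1 N·m counterclockwise.
Crate: 38.3 × 10 = 383 N down at 7.207 m → arm 6.197 m, τ = 383 × 6.197 = 2373 N·m counterclockwise.
Speaker: 8.96 × 10 = 89.6 N down at 5.84 m → arm 4.83 m, τ = 89.6 × 4.83 = 432.8 N·m counterclockwise.
Net load moment about support B = 3580 N·m counterclockwise.
Reaction R at support A is upward at 7.84 m, arm 6.83 m → moment R × 6.83 clockwise.
For rotational equilibrium, R × 6.83 = 3580, so R = 524 N.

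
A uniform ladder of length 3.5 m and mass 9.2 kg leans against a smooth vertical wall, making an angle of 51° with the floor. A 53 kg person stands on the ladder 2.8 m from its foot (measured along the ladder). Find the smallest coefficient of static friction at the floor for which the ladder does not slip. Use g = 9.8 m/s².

μ_min ≈ 0.612

About the foot of the ladder:
Ladder weight 9.2×9.8 = 90.16 N acts at 1.75 m along the ladder; its horizontal arm is 1.75·cos51° = 1.101 m → τ = 99.27 N·m clockwise.
Person: 53×9.8 = 519.4 N at 2.8 m → arm 1.762 m → τ = 915.2 N·m clockwise.
Wall normal N acts horizontally at the top; its moment arm is the height L sinθ = 3.5·sin51° = 2.72 m, counterclockwise.
For rotational equilibrium, N × 2.72 = 1014, so N = 372.8 N.
ΣFx = 0 ⇒ f = N_wall = 372.8 N. ΣFy = 0 ⇒ N_floor = 609.6 N.
μ_min = f / N_floor = 372.8 / 609.6 = 0.612.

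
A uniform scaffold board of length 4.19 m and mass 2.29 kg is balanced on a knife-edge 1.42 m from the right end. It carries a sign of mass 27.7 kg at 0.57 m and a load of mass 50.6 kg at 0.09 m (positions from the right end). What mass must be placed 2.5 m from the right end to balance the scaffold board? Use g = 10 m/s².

m ≈ 82.7 kg

Choose the knife-edge (at 1.42 m from the right end) as the axis so the support reaction has zero arm there.
Beam weight: 2.29 × 10 = 22.9 N down at 2.095 m → arm 0.675 m, τ = 22.9 × 0.675 = 15.46 N·m counterclockwise.
Sign: 27.7 × 10 = 277 N down at 0.57 m → arm 0.85 m, τ = 277 × 0.85 = 235.4 N·m clockwise.
Load: 50.6 × 10 = 506 N down at 0.09 m → arm 1.33 m, τ = 506 × 1.33 = 673 N·m clockwise.
Net moment of known loads = 892.9 N·m clockwise.
An unknown mass m at 2.5 m has arm 1.08 m; its moment is m·g·1.08 counterclockwise.
Balancing moments: m × 10 × 1.08 = 892.9, giving m = 892.9 / (10 × 1.08) = 82.7 kg.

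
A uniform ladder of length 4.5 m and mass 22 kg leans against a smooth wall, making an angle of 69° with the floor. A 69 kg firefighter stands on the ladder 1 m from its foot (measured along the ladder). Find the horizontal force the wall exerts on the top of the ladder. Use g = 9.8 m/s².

Choose the foot of the ladder as the axis so the floor normal and friction both act there and drop out.
Ladder weight 22×9.8 = 215.6 N acts at 2.25 m along the ladder; its horizontal arm is 2.25·cos69° = 0.8063 m → τ = 173.8 N·m clockwise.
Firefighter: 69×9.8 = 676.2 N at 1 m → arm 0.3584 m → τ = 242.4 N·m clockwise.
Wall normal N acts horizontally at the top; its moment arm is the height L sinθ = 4.5·sin69° = 4.201 m, counterclockwise.
Balancing moments: N × 4.201 = 416.2, giving N = 99.1 N.

N_wall ≈ 99.1 N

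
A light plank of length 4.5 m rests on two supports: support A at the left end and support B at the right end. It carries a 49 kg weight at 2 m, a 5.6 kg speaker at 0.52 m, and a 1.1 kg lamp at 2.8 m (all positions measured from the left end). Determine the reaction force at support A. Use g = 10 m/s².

Choose support B as the axis so its reaction then has zero moment arm.
Weight: 49 × 10 = 490 N down at 2 m → arm 2.5 m, τ = 490 × 2.5 = 1225 N·m counterclockwise.
Speaker: 5.6 × 10 = 56 N down at 0.52 m → arm 3.98 m, τ = 56 × 3.98 = 222.9 N·m counterclockwise.
Lamp: 1.1 × 10 = 11 N down at 2.8 m → arm 1.7 m, τ = 11 × 1.7 = 18.7 N·m counterclockwise.
Net load moment about support B = 1467 N·m counterclockwise.
Reaction R at support A is upward at 0 m, arm 4.5 m → moment R × 4.5 clockwise.
For rotational equilibrium, R × 4.5 = 1467, so R = 326 N.

R_A ≈ 326 N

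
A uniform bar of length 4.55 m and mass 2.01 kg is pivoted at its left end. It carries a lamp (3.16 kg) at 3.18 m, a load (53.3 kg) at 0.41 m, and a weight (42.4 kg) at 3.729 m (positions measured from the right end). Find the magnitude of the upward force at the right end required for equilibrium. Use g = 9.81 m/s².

F ≈ 570 N

Choose the left end as the axis so the unknown pivot reaction has zero arm there.
Beam weight: 2.01 × 9.81 = 19.72 N down at 2.275 m → arm 2.275 m, τ = 19.72 × 2.275 = 44.86 N·m clockwise.
Lamp: 3.16 × 9.81 = 31 N down at 3.18 m → arm 1.37 m, τ = 31 × 1.37 = 42.47 N·m clockwise.
Load: 53.3 × 9.81 = 522.9 N down at 0.41 m → arm 4.14 m, τ = 522.9 × 4.14 = 2165 N·m clockwise.
Weight: 42.4 × 9.81 = 415.9 N down at 3.729 m → arm 0.821 m, τ = 415.9 × 0.821 = 341.5 N·m clockwise.
Net moment of the loads = 2594 N·m clockwise.
The upward force F acts at the right end, arm 4.55 m, giving F × 4.55 counterclockwise.
For rotational equilibrium, F × 4.55 = 2594, so F = 2594 / 4.55 = 570 N.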